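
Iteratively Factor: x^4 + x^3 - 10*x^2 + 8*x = (x - 1)*(x^3 + 2*x^2 - 8*x) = (x - 1)*(x + 4)*(x^2 - 2*x) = x*(x - 1)*(x + 4)*(x - 2)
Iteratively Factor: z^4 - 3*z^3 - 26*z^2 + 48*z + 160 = (z - 4)*(z^3 + z^2 - 22*z - 40) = (z - 5)*(z - 4)*(z^2 + 6*z + 8) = (z - 5)*(z - 4)*(z + 2)*(z + 4)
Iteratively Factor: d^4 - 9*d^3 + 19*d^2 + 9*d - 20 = (d - 4)*(d^3 - 5*d^2 - d + 5) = (d - 4)*(d + 1)*(d^2 - 6*d + 5) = (d - 5)*(d - 4)*(d + 1)*(d - 1)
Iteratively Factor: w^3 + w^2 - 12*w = (w + 4)*(w^2 - 3*w) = (w - 3)*(w + 4)*(w)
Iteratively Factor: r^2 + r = (r)*(r + 1)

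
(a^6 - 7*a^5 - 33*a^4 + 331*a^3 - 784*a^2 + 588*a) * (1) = a^6 - 7*a^5 - 33*a^4 + 331*a^3 - 784*a^2 + 588*a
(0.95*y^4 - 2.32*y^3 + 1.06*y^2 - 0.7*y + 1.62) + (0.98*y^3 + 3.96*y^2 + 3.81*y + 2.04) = 0.95*y^4 - 1.34*y^3 + 5.02*y^2 + 3.11*y + 3.66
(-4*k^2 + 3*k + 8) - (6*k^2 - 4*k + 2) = -10*k^2 + 7*k + 6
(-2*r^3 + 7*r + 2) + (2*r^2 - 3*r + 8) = -2*r^3 + 2*r^2 + 4*r + 10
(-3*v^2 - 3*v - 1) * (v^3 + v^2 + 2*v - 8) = -3*v^5 - 6*v^4 - 10*v^3 + 17*v^2 + 22*v + 8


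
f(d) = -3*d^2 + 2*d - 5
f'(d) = 2 - 6*d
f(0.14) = -4.78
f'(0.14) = 1.16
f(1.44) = -8.34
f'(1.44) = -6.64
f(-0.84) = -8.80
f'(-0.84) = 7.04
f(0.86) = -5.50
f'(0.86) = -3.16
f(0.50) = -4.75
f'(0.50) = -1.00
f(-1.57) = -15.53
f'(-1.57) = 11.42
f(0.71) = -5.09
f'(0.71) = -2.26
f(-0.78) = -8.39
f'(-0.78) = 6.68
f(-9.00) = -266.00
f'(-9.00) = 56.00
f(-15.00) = -710.00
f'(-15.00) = 92.00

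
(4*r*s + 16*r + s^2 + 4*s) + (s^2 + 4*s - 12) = 4*r*s + 16*r + 2*s^2 + 8*s - 12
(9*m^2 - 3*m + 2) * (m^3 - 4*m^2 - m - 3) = 9*m^5 - 39*m^4 + 5*m^3 - 32*m^2 + 7*m - 6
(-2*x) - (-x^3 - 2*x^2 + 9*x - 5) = x^3 + 2*x^2 - 11*x + 5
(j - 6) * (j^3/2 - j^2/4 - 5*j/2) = j^4/2 - 13*j^3/4 - j^2 + 15*j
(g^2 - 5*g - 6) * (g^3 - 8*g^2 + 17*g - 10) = g^5 - 13*g^4 + 51*g^3 - 47*g^2 - 52*g + 60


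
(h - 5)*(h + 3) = h^2 - 2*h - 15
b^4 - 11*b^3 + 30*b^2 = b^2*(b - 6)*(b - 5)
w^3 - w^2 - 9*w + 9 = (w - 3)*(w - 1)*(w + 3)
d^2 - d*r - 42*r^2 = (d - 7*r)*(d + 6*r)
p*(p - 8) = p^2 - 8*p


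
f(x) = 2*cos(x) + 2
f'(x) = -2*sin(x)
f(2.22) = 0.79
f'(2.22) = -1.59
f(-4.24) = 1.09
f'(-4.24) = -1.78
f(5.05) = 2.66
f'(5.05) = 1.89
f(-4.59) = 1.76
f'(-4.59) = -1.99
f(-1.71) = 1.72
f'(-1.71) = 1.98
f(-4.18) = 0.98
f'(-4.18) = -1.72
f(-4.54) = 1.66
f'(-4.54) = -1.97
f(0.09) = 3.99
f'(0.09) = -0.18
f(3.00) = 0.02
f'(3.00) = -0.28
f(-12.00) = 3.69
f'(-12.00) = -1.07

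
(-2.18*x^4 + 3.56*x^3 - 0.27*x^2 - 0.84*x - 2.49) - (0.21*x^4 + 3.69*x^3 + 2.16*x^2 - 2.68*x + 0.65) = -2.39*x^4 - 0.13*x^3 - 2.43*x^2 + 1.84*x - 3.14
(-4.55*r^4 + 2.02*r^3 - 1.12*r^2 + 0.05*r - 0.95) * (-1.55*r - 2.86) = 7.0525*r^5 + 9.882*r^4 - 4.0412*r^3 + 3.1257*r^2 + 1.3295*r + 2.717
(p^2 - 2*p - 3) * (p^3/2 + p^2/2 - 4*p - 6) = p^5/2 - p^4/2 - 13*p^3/2 + p^2/2 + 24*p + 18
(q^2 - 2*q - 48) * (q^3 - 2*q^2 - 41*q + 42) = q^5 - 4*q^4 - 85*q^3 + 220*q^2 + 1884*q - 2016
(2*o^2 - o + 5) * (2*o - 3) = 4*o^3 - 8*o^2 + 13*o - 15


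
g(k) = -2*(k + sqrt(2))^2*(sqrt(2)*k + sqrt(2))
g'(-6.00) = -189.19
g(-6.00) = 297.40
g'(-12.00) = -975.66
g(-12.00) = 3486.45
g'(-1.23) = 0.14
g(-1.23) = 0.02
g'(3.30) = -177.53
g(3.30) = -270.29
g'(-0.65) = -3.16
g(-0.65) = -0.58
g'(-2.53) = -13.18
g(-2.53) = 5.39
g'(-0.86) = -1.31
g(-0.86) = -0.12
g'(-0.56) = -4.19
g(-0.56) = -0.91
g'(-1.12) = -0.05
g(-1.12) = 0.03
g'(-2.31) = -8.91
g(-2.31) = 2.97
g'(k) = -2*sqrt(2)*(k + sqrt(2))^2 - 2*(2*k + 2*sqrt(2))*(sqrt(2)*k + sqrt(2)) = 2*sqrt(2)*(k + sqrt(2))*(-3*k - 2 - sqrt(2))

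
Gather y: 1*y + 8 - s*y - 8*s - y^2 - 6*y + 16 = -8*s - y^2 + y*(-s - 5) + 24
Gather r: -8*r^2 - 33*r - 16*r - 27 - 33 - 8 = -8*r^2 - 49*r - 68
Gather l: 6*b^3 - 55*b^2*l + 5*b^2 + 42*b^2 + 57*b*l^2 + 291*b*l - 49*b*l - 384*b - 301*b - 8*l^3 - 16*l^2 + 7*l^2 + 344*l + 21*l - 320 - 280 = 6*b^3 + 47*b^2 - 685*b - 8*l^3 + l^2*(57*b - 9) + l*(-55*b^2 + 242*b + 365) - 600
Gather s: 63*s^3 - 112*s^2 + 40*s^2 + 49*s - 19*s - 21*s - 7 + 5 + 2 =63*s^3 - 72*s^2 + 9*s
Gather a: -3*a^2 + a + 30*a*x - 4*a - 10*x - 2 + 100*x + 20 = -3*a^2 + a*(30*x - 3) + 90*x + 18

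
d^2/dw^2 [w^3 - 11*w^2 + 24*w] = 6*w - 22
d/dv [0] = 0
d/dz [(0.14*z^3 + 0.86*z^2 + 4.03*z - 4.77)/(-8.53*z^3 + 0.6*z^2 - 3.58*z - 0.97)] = (-4.44089209850063e-16*z^5 + 7.4198*z^4 + 67.7494*z^3 - 127.9685*z^2 + 4.0556*z - 20.9857)/(72.7609*z^6 - 10.236*z^5 + 61.4348*z^4 + 12.2522*z^3 + 11.6524*z^2 + 6.9452*z + 0.9409)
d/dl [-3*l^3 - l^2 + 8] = l*(-9*l - 2)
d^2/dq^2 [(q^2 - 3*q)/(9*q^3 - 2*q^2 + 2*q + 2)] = 2*(81*q^6 - 729*q^5 + 108*q^4 - 80*q^3 + 336*q^2 - 36*q + 16)/(729*q^9 - 486*q^8 + 594*q^7 + 262*q^6 - 84*q^5 + 216*q^4 + 68*q^3 + 24*q + 8)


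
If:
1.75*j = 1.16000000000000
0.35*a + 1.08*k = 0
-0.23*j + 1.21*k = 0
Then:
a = -0.39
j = 0.66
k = 0.13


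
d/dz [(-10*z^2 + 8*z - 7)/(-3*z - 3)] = 5*(2*z^2 + 4*z - 3)/(3*(z^2 + 2*z + 1))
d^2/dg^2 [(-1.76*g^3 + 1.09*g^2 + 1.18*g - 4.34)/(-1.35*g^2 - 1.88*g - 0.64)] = (3.5527136788005e-15*g^5 - 1.06581410364015e-14*g^4 + 10.631548*g^3 + 65.814252*g^2 + 76.532016*g + 25.125696)/(2.460375*g^6 + 10.2789*g^5 + 17.81352*g^4 + 16.390592*g^3 + 8.444928*g^2 + 2.310144*g + 0.262144)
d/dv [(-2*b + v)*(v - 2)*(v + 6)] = -4*b*v - 8*b + 3*v^2 + 8*v - 12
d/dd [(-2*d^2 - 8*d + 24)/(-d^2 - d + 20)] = 2*(-3*d^2 - 16*d - 68)/(d^4 + 2*d^3 - 39*d^2 - 40*d + 400)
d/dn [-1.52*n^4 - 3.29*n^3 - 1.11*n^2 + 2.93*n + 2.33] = -6.08*n^3 - 9.87*n^2 - 2.22*n + 2.93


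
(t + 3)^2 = t^2 + 6*t + 9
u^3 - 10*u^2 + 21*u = u*(u - 7)*(u - 3)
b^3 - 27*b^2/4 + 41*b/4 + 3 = (b - 4)*(b - 3)*(b + 1/4)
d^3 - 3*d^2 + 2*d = d*(d - 2)*(d - 1)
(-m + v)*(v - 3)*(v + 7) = -m*v^2 - 4*m*v + 21*m + v^3 + 4*v^2 - 21*v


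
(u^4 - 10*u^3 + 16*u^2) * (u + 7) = u^5 - 3*u^4 - 54*u^3 + 112*u^2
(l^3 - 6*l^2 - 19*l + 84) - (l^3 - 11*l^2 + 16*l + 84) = 5*l^2 - 35*l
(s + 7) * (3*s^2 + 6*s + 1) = 3*s^3 + 27*s^2 + 43*s + 7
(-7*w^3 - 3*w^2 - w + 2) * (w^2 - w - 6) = -7*w^5 + 4*w^4 + 44*w^3 + 21*w^2 + 4*w - 12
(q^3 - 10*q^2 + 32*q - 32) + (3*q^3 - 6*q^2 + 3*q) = 4*q^3 - 16*q^2 + 35*q - 32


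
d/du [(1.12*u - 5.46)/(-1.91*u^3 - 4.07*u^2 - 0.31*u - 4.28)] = (4.2784*u^3 - 26.7274*u^2 - 44.4444*u - 6.4862)/(3.6481*u^6 + 15.5474*u^5 + 17.7491*u^4 + 18.873*u^3 + 34.9353*u^2 + 2.6536*u + 18.3184)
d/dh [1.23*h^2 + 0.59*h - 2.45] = 2.46*h + 0.59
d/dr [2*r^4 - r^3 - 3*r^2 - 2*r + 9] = 8*r^3 - 3*r^2 - 6*r - 2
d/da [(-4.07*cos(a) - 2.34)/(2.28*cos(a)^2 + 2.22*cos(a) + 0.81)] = (9.2796*sin(a)^2 - 10.6704*cos(a) - 11.1777)*sin(a)/(2.28*cos(a)^2 + 2.22*cos(a) + 0.81)^2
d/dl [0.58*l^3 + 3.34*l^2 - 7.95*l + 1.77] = 1.74*l^2 + 6.68*l - 7.95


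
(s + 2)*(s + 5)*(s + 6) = s^3 + 13*s^2 + 52*s + 60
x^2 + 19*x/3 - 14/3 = (x - 2/3)*(x + 7)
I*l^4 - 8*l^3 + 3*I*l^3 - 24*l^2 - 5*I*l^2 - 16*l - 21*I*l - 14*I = (l + 2)*(l + I)*(l + 7*I)*(I*l + I)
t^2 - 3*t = t*(t - 3)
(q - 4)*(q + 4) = q^2 - 16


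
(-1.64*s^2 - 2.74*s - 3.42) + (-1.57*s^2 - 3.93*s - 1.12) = -3.21*s^2 - 6.67*s - 4.54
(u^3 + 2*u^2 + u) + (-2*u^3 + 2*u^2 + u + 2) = -u^3 + 4*u^2 + 2*u + 2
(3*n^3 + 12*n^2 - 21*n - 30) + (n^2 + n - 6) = 3*n^3 + 13*n^2 - 20*n - 36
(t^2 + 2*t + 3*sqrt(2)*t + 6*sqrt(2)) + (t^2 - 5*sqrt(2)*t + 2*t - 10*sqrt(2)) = 2*t^2 - 2*sqrt(2)*t + 4*t - 4*sqrt(2)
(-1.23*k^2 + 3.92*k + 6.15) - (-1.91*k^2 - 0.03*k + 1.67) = 0.68*k^2 + 3.95*k + 4.48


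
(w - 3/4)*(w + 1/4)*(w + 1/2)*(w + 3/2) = w^4 + 3*w^3/2 - 7*w^2/16 - 3*w/4 - 9/64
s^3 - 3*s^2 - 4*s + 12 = (s - 3)*(s - 2)*(s + 2)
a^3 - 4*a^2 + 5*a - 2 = (a - 2)*(a - 1)^2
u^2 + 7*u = u*(u + 7)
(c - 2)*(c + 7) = c^2 + 5*c - 14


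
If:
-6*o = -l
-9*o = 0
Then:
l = 0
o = 0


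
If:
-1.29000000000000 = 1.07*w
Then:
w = -1.21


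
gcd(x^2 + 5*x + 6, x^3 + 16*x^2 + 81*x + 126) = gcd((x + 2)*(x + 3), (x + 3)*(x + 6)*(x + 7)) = x + 3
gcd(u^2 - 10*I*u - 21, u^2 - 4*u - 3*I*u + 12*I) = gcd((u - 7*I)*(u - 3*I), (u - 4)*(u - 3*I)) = u - 3*I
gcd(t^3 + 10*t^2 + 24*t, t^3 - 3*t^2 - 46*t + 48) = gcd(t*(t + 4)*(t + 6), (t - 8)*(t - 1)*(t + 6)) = t + 6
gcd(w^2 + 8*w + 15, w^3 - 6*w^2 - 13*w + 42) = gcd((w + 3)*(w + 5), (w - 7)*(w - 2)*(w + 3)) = w + 3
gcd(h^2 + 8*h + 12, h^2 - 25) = 1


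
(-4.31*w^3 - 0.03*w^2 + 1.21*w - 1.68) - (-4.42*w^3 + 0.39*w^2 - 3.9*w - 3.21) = 0.11*w^3 - 0.42*w^2 + 5.11*w + 1.53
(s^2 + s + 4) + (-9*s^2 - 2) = -8*s^2 + s + 2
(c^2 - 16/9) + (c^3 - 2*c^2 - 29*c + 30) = c^3 - c^2 - 29*c + 254/9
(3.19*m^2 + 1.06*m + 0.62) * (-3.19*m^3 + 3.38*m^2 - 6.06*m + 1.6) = -10.1761*m^5 + 7.4008*m^4 - 17.7264*m^3 + 0.776000000000001*m^2 - 2.0612*m + 0.992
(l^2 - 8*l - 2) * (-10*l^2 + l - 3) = -10*l^4 + 81*l^3 + 9*l^2 + 22*l + 6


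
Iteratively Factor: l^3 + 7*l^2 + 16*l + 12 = (l + 3)*(l^2 + 4*l + 4) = (l + 2)*(l + 3)*(l + 2)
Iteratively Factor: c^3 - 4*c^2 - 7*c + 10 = (c - 5)*(c^2 + c - 2) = (c - 5)*(c + 2)*(c - 1)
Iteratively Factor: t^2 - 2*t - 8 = (t - 4)*(t + 2)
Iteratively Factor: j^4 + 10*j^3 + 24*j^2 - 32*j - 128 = (j + 4)*(j^3 + 6*j^2 - 32) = (j - 2)*(j + 4)*(j^2 + 8*j + 16) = (j - 2)*(j + 4)^2*(j + 4)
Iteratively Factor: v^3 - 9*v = (v - 3)*(v^2 + 3*v) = v*(v - 3)*(v + 3)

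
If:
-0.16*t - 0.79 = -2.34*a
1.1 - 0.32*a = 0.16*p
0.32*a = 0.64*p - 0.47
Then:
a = 2.46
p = 1.96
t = 30.99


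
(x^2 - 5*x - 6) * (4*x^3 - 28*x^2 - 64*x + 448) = 4*x^5 - 48*x^4 + 52*x^3 + 936*x^2 - 1856*x - 2688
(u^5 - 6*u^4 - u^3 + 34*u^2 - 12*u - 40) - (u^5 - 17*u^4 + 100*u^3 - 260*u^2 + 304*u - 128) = 11*u^4 - 101*u^3 + 294*u^2 - 316*u + 88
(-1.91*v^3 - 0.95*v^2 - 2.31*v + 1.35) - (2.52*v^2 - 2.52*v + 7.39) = -1.91*v^3 - 3.47*v^2 + 0.21*v - 6.04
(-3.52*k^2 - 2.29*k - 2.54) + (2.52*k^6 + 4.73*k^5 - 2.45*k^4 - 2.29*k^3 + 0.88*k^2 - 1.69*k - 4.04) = 2.52*k^6 + 4.73*k^5 - 2.45*k^4 - 2.29*k^3 - 2.64*k^2 - 3.98*k - 6.58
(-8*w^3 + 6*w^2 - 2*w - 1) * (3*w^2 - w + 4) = -24*w^5 + 26*w^4 - 44*w^3 + 23*w^2 - 7*w - 4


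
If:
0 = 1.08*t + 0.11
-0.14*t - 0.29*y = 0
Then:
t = -0.10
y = 0.05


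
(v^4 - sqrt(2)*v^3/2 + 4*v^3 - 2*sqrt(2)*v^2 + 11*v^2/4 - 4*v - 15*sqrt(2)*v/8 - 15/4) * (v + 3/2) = v^5 - sqrt(2)*v^4/2 + 11*v^4/2 - 11*sqrt(2)*v^3/4 + 35*v^3/4 - 39*sqrt(2)*v^2/8 + v^2/8 - 39*v/4 - 45*sqrt(2)*v/16 - 45/8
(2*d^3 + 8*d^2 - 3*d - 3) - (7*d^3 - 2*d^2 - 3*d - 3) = -5*d^3 + 10*d^2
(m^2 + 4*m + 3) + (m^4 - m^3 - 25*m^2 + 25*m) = m^4 - m^3 - 24*m^2 + 29*m + 3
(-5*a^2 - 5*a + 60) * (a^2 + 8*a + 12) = -5*a^4 - 45*a^3 - 40*a^2 + 420*a + 720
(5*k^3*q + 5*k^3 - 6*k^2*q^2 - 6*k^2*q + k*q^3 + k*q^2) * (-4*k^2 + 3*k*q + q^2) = -20*k^5*q - 20*k^5 + 39*k^4*q^2 + 39*k^4*q - 17*k^3*q^3 - 17*k^3*q^2 - 3*k^2*q^4 - 3*k^2*q^3 + k*q^5 + k*q^4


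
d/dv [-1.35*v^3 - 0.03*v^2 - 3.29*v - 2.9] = -4.05*v^2 - 0.06*v - 3.29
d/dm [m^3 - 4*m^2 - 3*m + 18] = 3*m^2 - 8*m - 3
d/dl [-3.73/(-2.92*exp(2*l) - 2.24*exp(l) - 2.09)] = (-21.7832*exp(l) - 8.3552)*exp(l)/(2.92*exp(2*l) + 2.24*exp(l) + 2.09)^2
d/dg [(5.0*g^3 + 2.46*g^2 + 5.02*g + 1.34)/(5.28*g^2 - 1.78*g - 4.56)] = (26.4*g^4 - 17.8*g^3 - 99.2844*g^2 - 36.5856*g - 20.506)/(27.8784*g^4 - 18.7968*g^3 - 44.9852*g^2 + 16.2336*g + 20.7936)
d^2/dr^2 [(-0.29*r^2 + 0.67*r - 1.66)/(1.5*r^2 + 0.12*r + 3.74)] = (8.88178419700125e-16*r^4 + 3.1194*r^3 - 12.6486*r^2 - 24.345*r + 9.863192)/(3.375*r^6 + 0.81*r^5 + 25.3098*r^4 + 4.040928*r^3 + 63.105768*r^2 + 5.035536*r + 52.313624)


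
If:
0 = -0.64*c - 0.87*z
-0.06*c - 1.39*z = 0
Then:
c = 0.00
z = 0.00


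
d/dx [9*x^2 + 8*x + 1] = 18*x + 8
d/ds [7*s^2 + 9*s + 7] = 14*s + 9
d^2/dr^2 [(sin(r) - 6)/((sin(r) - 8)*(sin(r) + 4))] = (-sin(r)^5 + 20*sin(r)^4 - 262*sin(r)^3 + 956*sin(r)^2 - 1456*sin(r) - 832)/((sin(r) - 8)^3*(sin(r) + 4)^3)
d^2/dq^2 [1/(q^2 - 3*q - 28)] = 2*(q^2 - 3*q - (2*q - 3)^2 - 28)/(-q^2 + 3*q + 28)^3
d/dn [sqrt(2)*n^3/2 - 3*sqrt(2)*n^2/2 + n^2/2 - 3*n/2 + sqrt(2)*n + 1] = 3*sqrt(2)*n^2/2 - 3*sqrt(2)*n + n - 3/2 + sqrt(2)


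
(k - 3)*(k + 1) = k^2 - 2*k - 3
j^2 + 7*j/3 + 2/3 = (j + 1/3)*(j + 2)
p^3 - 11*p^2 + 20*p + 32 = (p - 8)*(p - 4)*(p + 1)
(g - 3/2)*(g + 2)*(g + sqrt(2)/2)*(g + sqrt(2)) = g^4 + g^3/2 + 3*sqrt(2)*g^3/2 - 2*g^2 + 3*sqrt(2)*g^2/4 - 9*sqrt(2)*g/2 + g/2 - 3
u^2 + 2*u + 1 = (u + 1)^2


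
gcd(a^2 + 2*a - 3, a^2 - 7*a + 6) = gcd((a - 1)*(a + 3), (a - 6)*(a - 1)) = a - 1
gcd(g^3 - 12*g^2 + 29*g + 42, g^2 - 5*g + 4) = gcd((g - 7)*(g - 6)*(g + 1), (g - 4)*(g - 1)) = 1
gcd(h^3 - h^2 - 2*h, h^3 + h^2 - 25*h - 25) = h + 1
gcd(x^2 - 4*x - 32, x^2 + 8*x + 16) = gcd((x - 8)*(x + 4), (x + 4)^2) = x + 4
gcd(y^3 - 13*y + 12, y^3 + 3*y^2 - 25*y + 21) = y^2 - 4*y + 3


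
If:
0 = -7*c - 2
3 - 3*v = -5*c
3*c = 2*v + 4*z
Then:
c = -2/7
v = 11/21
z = -10/21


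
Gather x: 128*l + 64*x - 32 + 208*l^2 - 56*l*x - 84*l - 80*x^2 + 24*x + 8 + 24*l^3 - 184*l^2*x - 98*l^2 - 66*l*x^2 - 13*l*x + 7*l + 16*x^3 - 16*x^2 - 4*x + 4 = 24*l^3 + 110*l^2 + 51*l + 16*x^3 + x^2*(-66*l - 96) + x*(-184*l^2 - 69*l + 84) - 20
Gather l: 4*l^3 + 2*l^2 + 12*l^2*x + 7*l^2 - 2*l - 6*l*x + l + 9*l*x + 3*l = 4*l^3 + l^2*(12*x + 9) + l*(3*x + 2)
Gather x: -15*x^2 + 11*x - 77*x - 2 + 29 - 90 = -15*x^2 - 66*x - 63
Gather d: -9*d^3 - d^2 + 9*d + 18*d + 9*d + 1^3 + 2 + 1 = -9*d^3 - d^2 + 36*d + 4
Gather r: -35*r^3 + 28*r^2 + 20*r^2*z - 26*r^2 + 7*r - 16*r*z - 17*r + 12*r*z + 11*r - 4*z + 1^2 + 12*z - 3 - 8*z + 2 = -35*r^3 + r^2*(20*z + 2) + r*(1 - 4*z)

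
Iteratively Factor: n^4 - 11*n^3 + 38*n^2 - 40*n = (n - 2)*(n^3 - 9*n^2 + 20*n) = n*(n - 2)*(n^2 - 9*n + 20) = n*(n - 5)*(n - 2)*(n - 4)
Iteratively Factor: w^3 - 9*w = (w - 3)*(w^2 + 3*w) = (w - 3)*(w + 3)*(w)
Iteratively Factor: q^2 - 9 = (q + 3)*(q - 3)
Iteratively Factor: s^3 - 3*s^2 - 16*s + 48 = (s + 4)*(s^2 - 7*s + 12) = (s - 4)*(s + 4)*(s - 3)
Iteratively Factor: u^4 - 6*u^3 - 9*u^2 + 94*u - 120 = (u - 3)*(u^3 - 3*u^2 - 18*u + 40) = (u - 3)*(u - 2)*(u^2 - u - 20) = (u - 5)*(u - 3)*(u - 2)*(u + 4)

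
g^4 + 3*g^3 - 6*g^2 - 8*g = g*(g - 2)*(g + 1)*(g + 4)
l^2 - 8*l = l*(l - 8)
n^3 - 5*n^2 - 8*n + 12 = (n - 6)*(n - 1)*(n + 2)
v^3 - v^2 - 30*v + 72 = (v - 4)*(v - 3)*(v + 6)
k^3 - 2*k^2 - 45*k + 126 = (k - 6)*(k - 3)*(k + 7)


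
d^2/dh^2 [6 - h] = 0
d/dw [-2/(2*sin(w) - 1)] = 4*cos(w)/(2*sin(w) - 1)^2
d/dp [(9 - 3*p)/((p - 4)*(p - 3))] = 3/(p - 4)^2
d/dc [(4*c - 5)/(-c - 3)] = -17/(c + 3)^2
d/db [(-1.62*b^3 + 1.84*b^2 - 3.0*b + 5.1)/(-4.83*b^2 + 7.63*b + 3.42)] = (7.8246*b^4 - 24.7212*b^3 - 17.072*b^2 + 61.8516*b - 49.173)/(23.3289*b^4 - 73.7058*b^3 + 25.1797*b^2 + 52.1892*b + 11.6964)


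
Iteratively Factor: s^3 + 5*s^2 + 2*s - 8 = (s + 4)*(s^2 + s - 2) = (s - 1)*(s + 4)*(s + 2)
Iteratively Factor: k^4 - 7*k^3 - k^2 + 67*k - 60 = (k - 5)*(k^3 - 2*k^2 - 11*k + 12) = (k - 5)*(k - 1)*(k^2 - k - 12) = (k - 5)*(k - 1)*(k + 3)*(k - 4)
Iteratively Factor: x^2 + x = (x)*(x + 1)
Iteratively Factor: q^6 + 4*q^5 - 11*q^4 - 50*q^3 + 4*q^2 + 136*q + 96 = (q + 2)*(q^5 + 2*q^4 - 15*q^3 - 20*q^2 + 44*q + 48) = (q + 2)*(q + 4)*(q^4 - 2*q^3 - 7*q^2 + 8*q + 12) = (q - 3)*(q + 2)*(q + 4)*(q^3 + q^2 - 4*q - 4) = (q - 3)*(q - 2)*(q + 2)*(q + 4)*(q^2 + 3*q + 2) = (q - 3)*(q - 2)*(q + 1)*(q + 2)*(q + 4)*(q + 2)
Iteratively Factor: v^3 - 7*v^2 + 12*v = (v - 3)*(v^2 - 4*v) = (v - 4)*(v - 3)*(v)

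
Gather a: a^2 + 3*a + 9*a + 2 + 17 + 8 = a^2 + 12*a + 27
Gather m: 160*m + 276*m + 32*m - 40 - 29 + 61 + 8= 468*m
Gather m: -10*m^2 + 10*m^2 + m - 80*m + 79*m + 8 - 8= 0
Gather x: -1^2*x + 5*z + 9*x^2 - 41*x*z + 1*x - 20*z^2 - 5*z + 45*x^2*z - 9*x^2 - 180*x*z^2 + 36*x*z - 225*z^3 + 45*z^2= 45*x^2*z + x*(-180*z^2 - 5*z) - 225*z^3 + 25*z^2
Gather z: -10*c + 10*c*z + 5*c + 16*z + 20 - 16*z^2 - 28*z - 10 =-5*c - 16*z^2 + z*(10*c - 12) + 10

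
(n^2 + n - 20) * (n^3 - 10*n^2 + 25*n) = n^5 - 9*n^4 - 5*n^3 + 225*n^2 - 500*n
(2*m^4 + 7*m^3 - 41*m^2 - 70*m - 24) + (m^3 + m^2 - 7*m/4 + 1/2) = 2*m^4 + 8*m^3 - 40*m^2 - 287*m/4 - 47/2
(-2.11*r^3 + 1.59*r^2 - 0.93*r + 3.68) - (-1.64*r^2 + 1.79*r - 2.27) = -2.11*r^3 + 3.23*r^2 - 2.72*r + 5.95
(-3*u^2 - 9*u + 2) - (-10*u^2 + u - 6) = 7*u^2 - 10*u + 8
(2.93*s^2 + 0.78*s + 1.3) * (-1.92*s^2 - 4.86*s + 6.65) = -5.6256*s^4 - 15.7374*s^3 + 13.1977*s^2 - 1.131*s + 8.645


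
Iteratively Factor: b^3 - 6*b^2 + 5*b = (b)*(b^2 - 6*b + 5) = b*(b - 5)*(b - 1)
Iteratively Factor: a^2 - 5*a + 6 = (a - 3)*(a - 2)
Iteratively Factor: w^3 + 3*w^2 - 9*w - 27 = (w + 3)*(w^2 - 9) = (w + 3)^2*(w - 3)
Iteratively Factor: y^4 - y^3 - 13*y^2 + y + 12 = (y - 1)*(y^3 - 13*y - 12) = (y - 1)*(y + 3)*(y^2 - 3*y - 4) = (y - 1)*(y + 1)*(y + 3)*(y - 4)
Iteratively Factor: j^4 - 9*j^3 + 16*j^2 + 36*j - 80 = (j - 5)*(j^3 - 4*j^2 - 4*j + 16) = (j - 5)*(j - 2)*(j^2 - 2*j - 8) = (j - 5)*(j - 2)*(j + 2)*(j - 4)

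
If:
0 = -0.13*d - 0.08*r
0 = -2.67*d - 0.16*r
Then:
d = 0.00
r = 0.00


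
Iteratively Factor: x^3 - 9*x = (x + 3)*(x^2 - 3*x) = x*(x + 3)*(x - 3)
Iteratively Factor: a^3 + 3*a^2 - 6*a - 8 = (a - 2)*(a^2 + 5*a + 4) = (a - 2)*(a + 4)*(a + 1)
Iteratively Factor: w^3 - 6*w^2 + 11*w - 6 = (w - 3)*(w^2 - 3*w + 2) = (w - 3)*(w - 1)*(w - 2)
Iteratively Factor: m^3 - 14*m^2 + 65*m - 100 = (m - 5)*(m^2 - 9*m + 20) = (m - 5)*(m - 4)*(m - 5)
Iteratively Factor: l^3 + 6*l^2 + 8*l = (l)*(l^2 + 6*l + 8) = l*(l + 2)*(l + 4)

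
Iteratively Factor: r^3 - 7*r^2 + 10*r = (r - 5)*(r^2 - 2*r) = (r - 5)*(r - 2)*(r)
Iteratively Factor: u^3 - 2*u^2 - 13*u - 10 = (u + 2)*(u^2 - 4*u - 5) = (u + 1)*(u + 2)*(u - 5)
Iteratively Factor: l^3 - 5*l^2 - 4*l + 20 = (l - 2)*(l^2 - 3*l - 10) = (l - 5)*(l - 2)*(l + 2)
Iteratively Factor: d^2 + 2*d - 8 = (d - 2)*(d + 4)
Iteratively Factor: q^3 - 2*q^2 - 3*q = (q - 3)*(q^2 + q) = (q - 3)*(q + 1)*(q)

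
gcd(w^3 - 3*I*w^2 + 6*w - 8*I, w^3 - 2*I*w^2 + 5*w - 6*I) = w^2 + I*w + 2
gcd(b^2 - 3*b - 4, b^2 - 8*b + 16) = b - 4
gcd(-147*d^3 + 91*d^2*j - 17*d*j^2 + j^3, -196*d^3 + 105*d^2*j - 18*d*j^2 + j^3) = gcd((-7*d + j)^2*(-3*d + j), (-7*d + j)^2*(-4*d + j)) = 49*d^2 - 14*d*j + j^2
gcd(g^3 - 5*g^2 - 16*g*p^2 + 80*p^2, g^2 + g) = 1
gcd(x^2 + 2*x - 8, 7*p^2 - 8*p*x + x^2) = 1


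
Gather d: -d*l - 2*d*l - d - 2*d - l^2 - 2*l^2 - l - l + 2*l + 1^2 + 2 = d*(-3*l - 3) - 3*l^2 + 3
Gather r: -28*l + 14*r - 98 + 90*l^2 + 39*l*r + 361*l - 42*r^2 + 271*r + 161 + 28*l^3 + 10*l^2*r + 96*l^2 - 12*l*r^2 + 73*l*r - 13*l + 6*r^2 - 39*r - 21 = 28*l^3 + 186*l^2 + 320*l + r^2*(-12*l - 36) + r*(10*l^2 + 112*l + 246) + 42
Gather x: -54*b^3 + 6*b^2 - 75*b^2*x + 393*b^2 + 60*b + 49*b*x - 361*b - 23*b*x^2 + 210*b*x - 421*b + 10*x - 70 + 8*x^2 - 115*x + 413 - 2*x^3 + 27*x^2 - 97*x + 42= -54*b^3 + 399*b^2 - 722*b - 2*x^3 + x^2*(35 - 23*b) + x*(-75*b^2 + 259*b - 202) + 385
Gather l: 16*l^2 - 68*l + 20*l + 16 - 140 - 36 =16*l^2 - 48*l - 160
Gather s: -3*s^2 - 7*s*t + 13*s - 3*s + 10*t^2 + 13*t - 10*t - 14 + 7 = -3*s^2 + s*(10 - 7*t) + 10*t^2 + 3*t - 7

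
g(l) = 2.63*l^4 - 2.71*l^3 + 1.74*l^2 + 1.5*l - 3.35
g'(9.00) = 7043.37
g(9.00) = 15430.93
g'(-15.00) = -37384.95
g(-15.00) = 142655.65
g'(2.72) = 162.52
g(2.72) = 103.02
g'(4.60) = 869.45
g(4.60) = 954.16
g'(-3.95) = -787.44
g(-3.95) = 825.13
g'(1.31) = 15.76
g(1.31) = 3.25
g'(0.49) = 2.49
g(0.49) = -2.36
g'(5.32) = 1373.90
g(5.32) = 1752.53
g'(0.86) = 5.17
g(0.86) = -1.06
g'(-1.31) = -40.66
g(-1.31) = 11.51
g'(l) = 10.52*l^3 - 8.13*l^2 + 3.48*l + 1.5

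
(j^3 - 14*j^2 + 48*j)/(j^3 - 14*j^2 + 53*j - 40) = j*(j - 6)/(j^2 - 6*j + 5)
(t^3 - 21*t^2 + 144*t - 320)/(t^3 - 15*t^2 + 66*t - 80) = (t - 8)/(t - 2)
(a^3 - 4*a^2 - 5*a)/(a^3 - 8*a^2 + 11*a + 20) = a/(a - 4)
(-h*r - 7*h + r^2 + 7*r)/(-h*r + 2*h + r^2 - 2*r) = (r + 7)/(r - 2)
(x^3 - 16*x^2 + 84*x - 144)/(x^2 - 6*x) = x - 10 + 24/x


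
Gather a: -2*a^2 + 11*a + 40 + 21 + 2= -2*a^2 + 11*a + 63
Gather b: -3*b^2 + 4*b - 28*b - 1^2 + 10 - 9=-3*b^2 - 24*b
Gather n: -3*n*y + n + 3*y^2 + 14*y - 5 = n*(1 - 3*y) + 3*y^2 + 14*y - 5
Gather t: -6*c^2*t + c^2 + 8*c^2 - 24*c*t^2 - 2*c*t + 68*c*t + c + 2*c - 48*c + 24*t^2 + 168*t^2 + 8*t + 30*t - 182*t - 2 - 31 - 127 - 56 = 9*c^2 - 45*c + t^2*(192 - 24*c) + t*(-6*c^2 + 66*c - 144) - 216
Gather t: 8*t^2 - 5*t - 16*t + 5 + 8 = 8*t^2 - 21*t + 13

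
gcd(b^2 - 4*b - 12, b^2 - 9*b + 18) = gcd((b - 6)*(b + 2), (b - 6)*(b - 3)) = b - 6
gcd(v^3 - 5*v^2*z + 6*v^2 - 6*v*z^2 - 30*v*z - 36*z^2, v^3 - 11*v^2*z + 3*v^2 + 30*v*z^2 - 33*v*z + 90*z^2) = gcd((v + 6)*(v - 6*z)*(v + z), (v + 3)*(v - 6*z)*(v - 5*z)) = -v + 6*z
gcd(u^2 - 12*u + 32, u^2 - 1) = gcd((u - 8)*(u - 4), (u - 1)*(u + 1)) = 1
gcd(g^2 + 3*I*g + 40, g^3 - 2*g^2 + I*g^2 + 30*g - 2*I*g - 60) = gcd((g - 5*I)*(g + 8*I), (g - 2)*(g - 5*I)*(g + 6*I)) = g - 5*I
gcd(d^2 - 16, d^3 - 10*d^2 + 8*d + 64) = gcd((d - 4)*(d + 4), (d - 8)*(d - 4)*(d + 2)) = d - 4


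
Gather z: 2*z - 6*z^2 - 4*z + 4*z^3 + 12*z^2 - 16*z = 4*z^3 + 6*z^2 - 18*z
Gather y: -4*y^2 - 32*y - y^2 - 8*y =-5*y^2 - 40*y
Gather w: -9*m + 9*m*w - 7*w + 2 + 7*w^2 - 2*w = -9*m + 7*w^2 + w*(9*m - 9) + 2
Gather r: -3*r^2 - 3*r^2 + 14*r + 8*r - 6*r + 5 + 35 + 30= -6*r^2 + 16*r + 70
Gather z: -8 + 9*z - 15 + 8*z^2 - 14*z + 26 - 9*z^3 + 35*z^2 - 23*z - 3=-9*z^3 + 43*z^2 - 28*z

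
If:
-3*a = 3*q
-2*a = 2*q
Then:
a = -q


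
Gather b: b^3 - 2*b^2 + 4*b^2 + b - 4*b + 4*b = b^3 + 2*b^2 + b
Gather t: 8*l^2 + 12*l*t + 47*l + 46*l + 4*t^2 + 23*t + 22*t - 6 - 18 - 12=8*l^2 + 93*l + 4*t^2 + t*(12*l + 45) - 36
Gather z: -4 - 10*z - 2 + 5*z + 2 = -5*z - 4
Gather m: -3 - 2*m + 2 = -2*m - 1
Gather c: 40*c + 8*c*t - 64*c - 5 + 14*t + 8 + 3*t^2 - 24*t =c*(8*t - 24) + 3*t^2 - 10*t + 3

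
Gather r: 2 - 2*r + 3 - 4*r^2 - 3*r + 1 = -4*r^2 - 5*r + 6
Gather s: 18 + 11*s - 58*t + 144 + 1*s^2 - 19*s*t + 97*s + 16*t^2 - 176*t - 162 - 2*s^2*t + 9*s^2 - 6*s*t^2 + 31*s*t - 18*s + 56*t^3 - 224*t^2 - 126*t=s^2*(10 - 2*t) + s*(-6*t^2 + 12*t + 90) + 56*t^3 - 208*t^2 - 360*t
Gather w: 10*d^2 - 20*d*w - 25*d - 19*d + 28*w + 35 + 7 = 10*d^2 - 44*d + w*(28 - 20*d) + 42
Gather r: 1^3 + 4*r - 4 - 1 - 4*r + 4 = 0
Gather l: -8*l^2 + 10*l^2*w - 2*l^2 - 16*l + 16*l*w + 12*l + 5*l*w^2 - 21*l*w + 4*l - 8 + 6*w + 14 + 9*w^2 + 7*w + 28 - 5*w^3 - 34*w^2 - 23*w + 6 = l^2*(10*w - 10) + l*(5*w^2 - 5*w) - 5*w^3 - 25*w^2 - 10*w + 40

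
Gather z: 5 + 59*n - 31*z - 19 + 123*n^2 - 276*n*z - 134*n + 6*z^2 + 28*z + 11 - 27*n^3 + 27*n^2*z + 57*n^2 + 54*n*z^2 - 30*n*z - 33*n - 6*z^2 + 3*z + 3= -27*n^3 + 180*n^2 + 54*n*z^2 - 108*n + z*(27*n^2 - 306*n)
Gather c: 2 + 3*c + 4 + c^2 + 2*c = c^2 + 5*c + 6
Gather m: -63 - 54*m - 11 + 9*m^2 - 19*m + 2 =9*m^2 - 73*m - 72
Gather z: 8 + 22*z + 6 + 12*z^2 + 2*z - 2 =12*z^2 + 24*z + 12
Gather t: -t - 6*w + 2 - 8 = -t - 6*w - 6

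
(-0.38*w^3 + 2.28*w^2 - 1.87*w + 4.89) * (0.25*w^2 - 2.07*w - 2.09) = -0.095*w^5 + 1.3566*w^4 - 4.3929*w^3 + 0.328200000000001*w^2 - 6.214*w - 10.2201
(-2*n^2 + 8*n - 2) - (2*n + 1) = -2*n^2 + 6*n - 3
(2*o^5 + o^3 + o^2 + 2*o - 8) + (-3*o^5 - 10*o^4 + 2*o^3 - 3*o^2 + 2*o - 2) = -o^5 - 10*o^4 + 3*o^3 - 2*o^2 + 4*o - 10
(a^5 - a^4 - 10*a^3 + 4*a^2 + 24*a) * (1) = a^5 - a^4 - 10*a^3 + 4*a^2 + 24*a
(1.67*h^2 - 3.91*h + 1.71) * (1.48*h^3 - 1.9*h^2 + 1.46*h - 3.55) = 2.4716*h^5 - 8.9598*h^4 + 12.398*h^3 - 14.8861*h^2 + 16.3771*h - 6.0705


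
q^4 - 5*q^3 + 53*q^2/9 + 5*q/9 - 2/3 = (q - 3)*(q - 2)*(q - 1/3)*(q + 1/3)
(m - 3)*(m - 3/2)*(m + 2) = m^3 - 5*m^2/2 - 9*m/2 + 9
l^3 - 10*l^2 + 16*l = l*(l - 8)*(l - 2)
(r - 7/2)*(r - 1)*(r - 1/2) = r^3 - 5*r^2 + 23*r/4 - 7/4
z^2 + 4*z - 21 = (z - 3)*(z + 7)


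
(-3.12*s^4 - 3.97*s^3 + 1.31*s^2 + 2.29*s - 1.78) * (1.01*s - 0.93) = -3.1512*s^5 - 1.1081*s^4 + 5.0152*s^3 + 1.0946*s^2 - 3.9275*s + 1.6554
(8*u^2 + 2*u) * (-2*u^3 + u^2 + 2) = -16*u^5 + 4*u^4 + 2*u^3 + 16*u^2 + 4*u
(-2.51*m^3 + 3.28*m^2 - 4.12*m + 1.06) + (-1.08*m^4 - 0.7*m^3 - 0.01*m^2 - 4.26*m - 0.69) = -1.08*m^4 - 3.21*m^3 + 3.27*m^2 - 8.38*m + 0.37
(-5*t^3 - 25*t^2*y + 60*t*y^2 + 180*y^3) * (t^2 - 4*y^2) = -5*t^5 - 25*t^4*y + 80*t^3*y^2 + 280*t^2*y^3 - 240*t*y^4 - 720*y^5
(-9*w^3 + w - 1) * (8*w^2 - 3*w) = -72*w^5 + 27*w^4 + 8*w^3 - 11*w^2 + 3*w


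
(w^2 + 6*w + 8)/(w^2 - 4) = (w + 4)/(w - 2)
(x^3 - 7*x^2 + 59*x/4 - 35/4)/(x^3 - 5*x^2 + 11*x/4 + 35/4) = (x - 1)/(x + 1)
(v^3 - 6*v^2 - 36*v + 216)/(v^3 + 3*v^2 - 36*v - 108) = (v - 6)/(v + 3)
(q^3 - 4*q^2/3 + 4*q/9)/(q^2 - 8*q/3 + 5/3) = q*(9*q^2 - 12*q + 4)/(3*(3*q^2 - 8*q + 5))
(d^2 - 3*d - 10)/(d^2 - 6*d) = (d^2 - 3*d - 10)/(d*(d - 6))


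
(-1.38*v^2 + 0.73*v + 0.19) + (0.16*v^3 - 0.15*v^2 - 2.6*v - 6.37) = 0.16*v^3 - 1.53*v^2 - 1.87*v - 6.18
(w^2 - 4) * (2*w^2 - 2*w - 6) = 2*w^4 - 2*w^3 - 14*w^2 + 8*w + 24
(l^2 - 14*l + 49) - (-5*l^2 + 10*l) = 6*l^2 - 24*l + 49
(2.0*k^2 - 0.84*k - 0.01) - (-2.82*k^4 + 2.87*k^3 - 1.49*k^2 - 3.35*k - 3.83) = 2.82*k^4 - 2.87*k^3 + 3.49*k^2 + 2.51*k + 3.82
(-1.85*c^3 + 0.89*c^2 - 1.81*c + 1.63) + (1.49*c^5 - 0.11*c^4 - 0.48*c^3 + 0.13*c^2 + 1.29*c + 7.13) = 1.49*c^5 - 0.11*c^4 - 2.33*c^3 + 1.02*c^2 - 0.52*c + 8.76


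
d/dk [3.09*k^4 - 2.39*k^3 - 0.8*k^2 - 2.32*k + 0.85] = 12.36*k^3 - 7.17*k^2 - 1.6*k - 2.32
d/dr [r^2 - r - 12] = 2*r - 1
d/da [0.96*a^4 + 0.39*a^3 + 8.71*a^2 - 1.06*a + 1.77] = 3.84*a^3 + 1.17*a^2 + 17.42*a - 1.06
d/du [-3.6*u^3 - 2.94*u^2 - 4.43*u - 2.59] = -10.8*u^2 - 5.88*u - 4.43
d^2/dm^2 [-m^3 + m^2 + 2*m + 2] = 2 - 6*m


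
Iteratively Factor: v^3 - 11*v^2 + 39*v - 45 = (v - 3)*(v^2 - 8*v + 15) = (v - 5)*(v - 3)*(v - 3)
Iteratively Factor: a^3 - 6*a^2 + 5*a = (a - 1)*(a^2 - 5*a) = a*(a - 1)*(a - 5)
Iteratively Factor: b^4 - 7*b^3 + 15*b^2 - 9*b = (b)*(b^3 - 7*b^2 + 15*b - 9) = b*(b - 1)*(b^2 - 6*b + 9) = b*(b - 3)*(b - 1)*(b - 3)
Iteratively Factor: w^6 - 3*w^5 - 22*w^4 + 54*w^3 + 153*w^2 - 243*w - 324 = (w - 3)*(w^5 - 22*w^3 - 12*w^2 + 117*w + 108) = (w - 3)*(w + 3)*(w^4 - 3*w^3 - 13*w^2 + 27*w + 36) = (w - 4)*(w - 3)*(w + 3)*(w^3 + w^2 - 9*w - 9) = (w - 4)*(w - 3)*(w + 3)^2*(w^2 - 2*w - 3) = (w - 4)*(w - 3)^2*(w + 3)^2*(w + 1)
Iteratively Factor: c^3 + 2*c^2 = (c)*(c^2 + 2*c) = c*(c + 2)*(c)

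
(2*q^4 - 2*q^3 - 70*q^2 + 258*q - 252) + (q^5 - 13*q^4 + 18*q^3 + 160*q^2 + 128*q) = q^5 - 11*q^4 + 16*q^3 + 90*q^2 + 386*q - 252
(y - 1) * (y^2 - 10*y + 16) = y^3 - 11*y^2 + 26*y - 16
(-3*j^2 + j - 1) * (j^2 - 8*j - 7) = -3*j^4 + 25*j^3 + 12*j^2 + j + 7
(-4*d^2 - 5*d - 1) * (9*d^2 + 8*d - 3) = -36*d^4 - 77*d^3 - 37*d^2 + 7*d + 3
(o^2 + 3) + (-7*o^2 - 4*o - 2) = -6*o^2 - 4*o + 1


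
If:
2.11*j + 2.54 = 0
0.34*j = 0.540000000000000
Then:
No Solution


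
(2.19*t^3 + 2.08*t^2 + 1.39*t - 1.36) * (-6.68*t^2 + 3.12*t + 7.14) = -14.6292*t^5 - 7.0616*t^4 + 12.841*t^3 + 28.2728*t^2 + 5.6814*t - 9.7104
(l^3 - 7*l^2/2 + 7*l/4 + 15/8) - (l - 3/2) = l^3 - 7*l^2/2 + 3*l/4 + 27/8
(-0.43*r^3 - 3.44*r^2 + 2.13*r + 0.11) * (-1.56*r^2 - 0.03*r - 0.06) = 0.6708*r^5 + 5.3793*r^4 - 3.1938*r^3 - 0.0291*r^2 - 0.1311*r - 0.0066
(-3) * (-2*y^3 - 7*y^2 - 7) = 6*y^3 + 21*y^2 + 21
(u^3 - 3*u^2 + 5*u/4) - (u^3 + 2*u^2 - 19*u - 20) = -5*u^2 + 81*u/4 + 20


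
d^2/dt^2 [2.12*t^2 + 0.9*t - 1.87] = 4.24000000000000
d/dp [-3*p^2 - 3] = -6*p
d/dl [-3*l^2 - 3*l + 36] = -6*l - 3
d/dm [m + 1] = 1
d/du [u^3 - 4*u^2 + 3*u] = 3*u^2 - 8*u + 3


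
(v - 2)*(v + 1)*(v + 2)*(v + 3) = v^4 + 4*v^3 - v^2 - 16*v - 12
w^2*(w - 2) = w^3 - 2*w^2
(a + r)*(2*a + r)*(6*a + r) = 12*a^3 + 20*a^2*r + 9*a*r^2 + r^3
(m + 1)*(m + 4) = m^2 + 5*m + 4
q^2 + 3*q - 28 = (q - 4)*(q + 7)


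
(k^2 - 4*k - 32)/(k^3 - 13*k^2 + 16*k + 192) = (k + 4)/(k^2 - 5*k - 24)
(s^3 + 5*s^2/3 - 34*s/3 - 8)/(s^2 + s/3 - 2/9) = 3*(s^2 + s - 12)/(3*s - 1)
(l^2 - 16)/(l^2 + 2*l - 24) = (l + 4)/(l + 6)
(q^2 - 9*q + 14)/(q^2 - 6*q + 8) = (q - 7)/(q - 4)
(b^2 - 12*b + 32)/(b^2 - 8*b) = (b - 4)/b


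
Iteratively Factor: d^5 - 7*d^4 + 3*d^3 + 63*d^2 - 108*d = (d + 3)*(d^4 - 10*d^3 + 33*d^2 - 36*d) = (d - 3)*(d + 3)*(d^3 - 7*d^2 + 12*d) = (d - 4)*(d - 3)*(d + 3)*(d^2 - 3*d) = d*(d - 4)*(d - 3)*(d + 3)*(d - 3)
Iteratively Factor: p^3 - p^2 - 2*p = (p)*(p^2 - p - 2) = p*(p - 2)*(p + 1)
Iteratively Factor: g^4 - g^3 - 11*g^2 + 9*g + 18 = (g + 3)*(g^3 - 4*g^2 + g + 6) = (g - 2)*(g + 3)*(g^2 - 2*g - 3) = (g - 3)*(g - 2)*(g + 3)*(g + 1)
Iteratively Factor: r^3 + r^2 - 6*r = (r + 3)*(r^2 - 2*r) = r*(r + 3)*(r - 2)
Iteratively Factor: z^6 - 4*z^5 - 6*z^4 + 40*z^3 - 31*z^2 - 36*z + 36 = (z - 3)*(z^5 - z^4 - 9*z^3 + 13*z^2 + 8*z - 12) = (z - 3)*(z - 2)*(z^4 + z^3 - 7*z^2 - z + 6) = (z - 3)*(z - 2)*(z + 1)*(z^3 - 7*z + 6) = (z - 3)*(z - 2)*(z - 1)*(z + 1)*(z^2 + z - 6) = (z - 3)*(z - 2)^2*(z - 1)*(z + 1)*(z + 3)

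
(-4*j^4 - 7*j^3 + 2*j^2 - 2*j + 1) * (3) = -12*j^4 - 21*j^3 + 6*j^2 - 6*j + 3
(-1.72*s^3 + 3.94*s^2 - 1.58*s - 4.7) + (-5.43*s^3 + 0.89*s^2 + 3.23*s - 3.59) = -7.15*s^3 + 4.83*s^2 + 1.65*s - 8.29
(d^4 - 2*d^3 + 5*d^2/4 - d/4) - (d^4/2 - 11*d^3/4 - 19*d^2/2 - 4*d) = d^4/2 + 3*d^3/4 + 43*d^2/4 + 15*d/4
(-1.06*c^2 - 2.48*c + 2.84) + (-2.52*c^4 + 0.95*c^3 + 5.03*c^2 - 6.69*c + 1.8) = -2.52*c^4 + 0.95*c^3 + 3.97*c^2 - 9.17*c + 4.64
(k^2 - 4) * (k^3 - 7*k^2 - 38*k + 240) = k^5 - 7*k^4 - 42*k^3 + 268*k^2 + 152*k - 960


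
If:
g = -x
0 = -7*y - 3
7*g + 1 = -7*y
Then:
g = 2/7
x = -2/7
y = -3/7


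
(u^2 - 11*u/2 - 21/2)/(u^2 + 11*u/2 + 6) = (u - 7)/(u + 4)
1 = 1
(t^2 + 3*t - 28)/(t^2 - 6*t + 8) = (t + 7)/(t - 2)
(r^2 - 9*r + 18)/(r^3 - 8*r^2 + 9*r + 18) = 1/(r + 1)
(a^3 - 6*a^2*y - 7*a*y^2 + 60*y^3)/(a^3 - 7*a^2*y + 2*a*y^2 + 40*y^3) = (a + 3*y)/(a + 2*y)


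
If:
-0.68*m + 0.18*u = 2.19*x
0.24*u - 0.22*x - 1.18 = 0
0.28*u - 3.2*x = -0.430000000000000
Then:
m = -0.53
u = 5.48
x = 0.61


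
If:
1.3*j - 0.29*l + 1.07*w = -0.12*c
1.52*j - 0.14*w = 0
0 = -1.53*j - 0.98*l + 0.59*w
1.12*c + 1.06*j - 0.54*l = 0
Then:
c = 0.00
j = 0.00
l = 0.00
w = 0.00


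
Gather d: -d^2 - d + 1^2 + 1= -d^2 - d + 2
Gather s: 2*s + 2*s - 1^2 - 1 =4*s - 2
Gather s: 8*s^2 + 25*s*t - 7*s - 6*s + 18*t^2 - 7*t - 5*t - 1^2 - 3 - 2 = 8*s^2 + s*(25*t - 13) + 18*t^2 - 12*t - 6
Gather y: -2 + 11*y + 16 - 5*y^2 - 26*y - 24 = -5*y^2 - 15*y - 10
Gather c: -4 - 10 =-14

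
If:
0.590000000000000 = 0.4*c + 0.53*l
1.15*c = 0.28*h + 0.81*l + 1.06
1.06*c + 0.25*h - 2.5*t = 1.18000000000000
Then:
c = 0.949628723325287*t + 1.113540784122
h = 5.97357421310078*t - 0.00141292467729261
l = 0.272799408209809 - 0.716700923264368*t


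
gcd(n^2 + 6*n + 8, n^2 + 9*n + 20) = n + 4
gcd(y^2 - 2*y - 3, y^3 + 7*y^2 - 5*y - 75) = y - 3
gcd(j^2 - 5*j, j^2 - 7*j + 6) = 1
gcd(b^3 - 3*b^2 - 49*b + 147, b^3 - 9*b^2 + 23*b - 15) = b - 3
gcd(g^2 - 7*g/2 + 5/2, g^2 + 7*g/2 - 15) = g - 5/2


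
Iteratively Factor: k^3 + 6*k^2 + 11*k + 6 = (k + 2)*(k^2 + 4*k + 3) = (k + 2)*(k + 3)*(k + 1)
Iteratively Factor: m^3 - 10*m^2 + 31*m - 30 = (m - 3)*(m^2 - 7*m + 10) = (m - 3)*(m - 2)*(m - 5)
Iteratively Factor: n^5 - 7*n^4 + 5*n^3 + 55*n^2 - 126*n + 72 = (n - 1)*(n^4 - 6*n^3 - n^2 + 54*n - 72) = (n - 1)*(n + 3)*(n^3 - 9*n^2 + 26*n - 24) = (n - 4)*(n - 1)*(n + 3)*(n^2 - 5*n + 6) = (n - 4)*(n - 3)*(n - 1)*(n + 3)*(n - 2)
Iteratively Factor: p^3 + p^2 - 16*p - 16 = (p - 4)*(p^2 + 5*p + 4) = (p - 4)*(p + 4)*(p + 1)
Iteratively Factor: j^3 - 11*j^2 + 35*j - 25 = (j - 1)*(j^2 - 10*j + 25) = (j - 5)*(j - 1)*(j - 5)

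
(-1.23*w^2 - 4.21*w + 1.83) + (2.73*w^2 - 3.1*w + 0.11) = 1.5*w^2 - 7.31*w + 1.94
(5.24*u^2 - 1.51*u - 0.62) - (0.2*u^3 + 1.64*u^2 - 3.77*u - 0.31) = -0.2*u^3 + 3.6*u^2 + 2.26*u - 0.31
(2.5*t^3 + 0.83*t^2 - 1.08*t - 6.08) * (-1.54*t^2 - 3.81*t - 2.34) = -3.85*t^5 - 10.8032*t^4 - 7.3491*t^3 + 11.5358*t^2 + 25.692*t + 14.2272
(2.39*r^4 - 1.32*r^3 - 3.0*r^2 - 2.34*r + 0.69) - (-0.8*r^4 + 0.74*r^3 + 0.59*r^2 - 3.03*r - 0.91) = 3.19*r^4 - 2.06*r^3 - 3.59*r^2 + 0.69*r + 1.6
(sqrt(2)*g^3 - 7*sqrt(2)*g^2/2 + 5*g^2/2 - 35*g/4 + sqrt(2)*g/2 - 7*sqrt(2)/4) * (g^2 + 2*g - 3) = sqrt(2)*g^5 - 3*sqrt(2)*g^4/2 + 5*g^4/2 - 19*sqrt(2)*g^3/2 - 15*g^3/4 - 25*g^2 + 39*sqrt(2)*g^2/4 - 5*sqrt(2)*g + 105*g/4 + 21*sqrt(2)/4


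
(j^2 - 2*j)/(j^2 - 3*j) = (j - 2)/(j - 3)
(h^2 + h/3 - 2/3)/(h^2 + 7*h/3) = (3*h^2 + h - 2)/(h*(3*h + 7))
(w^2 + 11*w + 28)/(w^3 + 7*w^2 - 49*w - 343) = (w + 4)/(w^2 - 49)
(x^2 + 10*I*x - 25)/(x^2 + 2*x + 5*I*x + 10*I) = (x + 5*I)/(x + 2)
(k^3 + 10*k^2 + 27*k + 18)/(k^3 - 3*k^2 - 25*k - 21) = (k + 6)/(k - 7)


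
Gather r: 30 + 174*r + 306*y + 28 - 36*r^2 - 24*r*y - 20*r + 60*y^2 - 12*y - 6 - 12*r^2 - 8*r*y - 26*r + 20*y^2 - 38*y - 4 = -48*r^2 + r*(128 - 32*y) + 80*y^2 + 256*y + 48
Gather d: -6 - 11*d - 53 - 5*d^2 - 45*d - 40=-5*d^2 - 56*d - 99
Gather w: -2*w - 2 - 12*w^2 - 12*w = -12*w^2 - 14*w - 2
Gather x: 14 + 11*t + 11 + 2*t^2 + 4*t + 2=2*t^2 + 15*t + 27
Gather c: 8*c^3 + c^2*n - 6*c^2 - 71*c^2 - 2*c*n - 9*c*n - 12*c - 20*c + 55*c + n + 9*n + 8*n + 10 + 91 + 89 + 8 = 8*c^3 + c^2*(n - 77) + c*(23 - 11*n) + 18*n + 198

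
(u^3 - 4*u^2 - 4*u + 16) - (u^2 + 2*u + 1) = u^3 - 5*u^2 - 6*u + 15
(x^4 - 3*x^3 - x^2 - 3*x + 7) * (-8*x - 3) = -8*x^5 + 21*x^4 + 17*x^3 + 27*x^2 - 47*x - 21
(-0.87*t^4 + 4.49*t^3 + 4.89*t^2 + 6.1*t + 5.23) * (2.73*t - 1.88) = -2.3751*t^5 + 13.8933*t^4 + 4.9085*t^3 + 7.4598*t^2 + 2.8099*t - 9.8324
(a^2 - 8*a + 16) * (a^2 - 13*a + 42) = a^4 - 21*a^3 + 162*a^2 - 544*a + 672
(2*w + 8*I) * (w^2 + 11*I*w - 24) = 2*w^3 + 30*I*w^2 - 136*w - 192*I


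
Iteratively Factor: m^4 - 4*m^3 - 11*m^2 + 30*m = (m)*(m^3 - 4*m^2 - 11*m + 30) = m*(m - 5)*(m^2 + m - 6) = m*(m - 5)*(m - 2)*(m + 3)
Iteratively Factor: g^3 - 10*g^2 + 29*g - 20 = (g - 4)*(g^2 - 6*g + 5) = (g - 5)*(g - 4)*(g - 1)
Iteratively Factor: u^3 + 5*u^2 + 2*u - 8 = (u + 4)*(u^2 + u - 2) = (u - 1)*(u + 4)*(u + 2)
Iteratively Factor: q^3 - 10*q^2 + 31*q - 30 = (q - 5)*(q^2 - 5*q + 6) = (q - 5)*(q - 2)*(q - 3)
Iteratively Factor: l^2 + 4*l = (l)*(l + 4)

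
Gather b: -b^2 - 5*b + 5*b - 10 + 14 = 4 - b^2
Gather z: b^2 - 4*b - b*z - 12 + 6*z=b^2 - 4*b + z*(6 - b) - 12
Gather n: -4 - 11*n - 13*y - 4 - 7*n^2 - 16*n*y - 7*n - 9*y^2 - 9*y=-7*n^2 + n*(-16*y - 18) - 9*y^2 - 22*y - 8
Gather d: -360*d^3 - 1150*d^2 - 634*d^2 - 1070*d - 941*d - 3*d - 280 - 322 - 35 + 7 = -360*d^3 - 1784*d^2 - 2014*d - 630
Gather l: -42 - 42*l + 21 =-42*l - 21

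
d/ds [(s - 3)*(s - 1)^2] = (s - 1)*(3*s - 7)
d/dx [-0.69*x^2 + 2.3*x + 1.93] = 2.3 - 1.38*x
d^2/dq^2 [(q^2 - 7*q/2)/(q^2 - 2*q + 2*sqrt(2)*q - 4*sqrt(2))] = (4*q*(2*q - 7)*(q - 1 + sqrt(2))^2 + (-2*q^2 + 7*q - 2*(4*q - 7)*(q - 1 + sqrt(2)))*(q^2 - 2*q + 2*sqrt(2)*q - 4*sqrt(2)) + 2*(q^2 - 2*q + 2*sqrt(2)*q - 4*sqrt(2))^2)/(q^2 - 2*q + 2*sqrt(2)*q - 4*sqrt(2))^3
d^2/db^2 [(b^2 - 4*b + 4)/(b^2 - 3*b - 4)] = 2*(-b^3 + 24*b^2 - 84*b + 116)/(b^6 - 9*b^5 + 15*b^4 + 45*b^3 - 60*b^2 - 144*b - 64)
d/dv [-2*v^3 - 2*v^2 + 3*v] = -6*v^2 - 4*v + 3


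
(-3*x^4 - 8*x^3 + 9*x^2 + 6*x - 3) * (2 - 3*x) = 9*x^5 + 18*x^4 - 43*x^3 + 21*x - 6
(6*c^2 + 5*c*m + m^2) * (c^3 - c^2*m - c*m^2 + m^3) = 6*c^5 - c^4*m - 10*c^3*m^2 + 4*c*m^4 + m^5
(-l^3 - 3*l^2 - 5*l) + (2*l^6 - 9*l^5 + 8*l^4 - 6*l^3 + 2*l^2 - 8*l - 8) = 2*l^6 - 9*l^5 + 8*l^4 - 7*l^3 - l^2 - 13*l - 8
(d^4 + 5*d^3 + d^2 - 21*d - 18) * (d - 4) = d^5 + d^4 - 19*d^3 - 25*d^2 + 66*d + 72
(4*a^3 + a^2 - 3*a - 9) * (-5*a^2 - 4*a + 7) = -20*a^5 - 21*a^4 + 39*a^3 + 64*a^2 + 15*a - 63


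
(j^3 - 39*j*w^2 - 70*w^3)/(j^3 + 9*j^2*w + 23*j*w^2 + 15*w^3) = (j^2 - 5*j*w - 14*w^2)/(j^2 + 4*j*w + 3*w^2)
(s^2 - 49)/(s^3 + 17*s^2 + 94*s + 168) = (s - 7)/(s^2 + 10*s + 24)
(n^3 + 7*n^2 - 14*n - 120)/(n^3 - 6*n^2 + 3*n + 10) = (n^3 + 7*n^2 - 14*n - 120)/(n^3 - 6*n^2 + 3*n + 10)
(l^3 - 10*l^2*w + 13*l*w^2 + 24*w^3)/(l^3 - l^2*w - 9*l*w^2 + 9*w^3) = (-l^2 + 7*l*w + 8*w^2)/(-l^2 - 2*l*w + 3*w^2)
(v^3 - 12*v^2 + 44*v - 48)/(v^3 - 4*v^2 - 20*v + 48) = (v - 4)/(v + 4)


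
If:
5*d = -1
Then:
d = -1/5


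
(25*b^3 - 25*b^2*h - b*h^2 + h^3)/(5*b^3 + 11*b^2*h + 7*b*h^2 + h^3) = (5*b^2 - 6*b*h + h^2)/(b^2 + 2*b*h + h^2)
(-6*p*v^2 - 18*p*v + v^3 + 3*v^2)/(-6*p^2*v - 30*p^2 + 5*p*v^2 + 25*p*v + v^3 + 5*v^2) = v*(-6*p*v - 18*p + v^2 + 3*v)/(-6*p^2*v - 30*p^2 + 5*p*v^2 + 25*p*v + v^3 + 5*v^2)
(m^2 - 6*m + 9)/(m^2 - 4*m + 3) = (m - 3)/(m - 1)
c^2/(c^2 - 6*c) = c/(c - 6)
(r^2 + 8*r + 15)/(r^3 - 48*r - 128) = (r^2 + 8*r + 15)/(r^3 - 48*r - 128)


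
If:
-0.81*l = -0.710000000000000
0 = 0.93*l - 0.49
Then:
No Solution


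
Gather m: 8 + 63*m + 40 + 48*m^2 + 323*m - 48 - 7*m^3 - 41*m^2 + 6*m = -7*m^3 + 7*m^2 + 392*m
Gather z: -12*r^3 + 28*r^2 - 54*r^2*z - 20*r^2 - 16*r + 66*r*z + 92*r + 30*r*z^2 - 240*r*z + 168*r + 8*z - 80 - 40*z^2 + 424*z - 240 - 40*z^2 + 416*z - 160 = -12*r^3 + 8*r^2 + 244*r + z^2*(30*r - 80) + z*(-54*r^2 - 174*r + 848) - 480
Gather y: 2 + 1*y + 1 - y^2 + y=-y^2 + 2*y + 3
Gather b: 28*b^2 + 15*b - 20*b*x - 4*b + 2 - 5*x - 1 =28*b^2 + b*(11 - 20*x) - 5*x + 1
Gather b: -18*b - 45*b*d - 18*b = b*(-45*d - 36)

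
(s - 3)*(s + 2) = s^2 - s - 6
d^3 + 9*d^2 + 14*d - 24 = (d - 1)*(d + 4)*(d + 6)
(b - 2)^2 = b^2 - 4*b + 4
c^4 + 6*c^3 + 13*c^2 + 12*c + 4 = (c + 1)^2*(c + 2)^2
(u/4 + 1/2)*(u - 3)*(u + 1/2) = u^3/4 - u^2/8 - 13*u/8 - 3/4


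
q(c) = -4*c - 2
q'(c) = -4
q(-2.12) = 6.48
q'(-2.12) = -4.00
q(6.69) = -28.76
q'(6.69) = -4.00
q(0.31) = -3.24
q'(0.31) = -4.00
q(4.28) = -19.12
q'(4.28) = -4.00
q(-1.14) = 2.56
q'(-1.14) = -4.00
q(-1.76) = 5.04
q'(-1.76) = -4.00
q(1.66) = -8.64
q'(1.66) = -4.00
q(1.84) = -9.36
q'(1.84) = -4.00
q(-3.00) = 10.00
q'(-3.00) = -4.00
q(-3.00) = 10.00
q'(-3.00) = -4.00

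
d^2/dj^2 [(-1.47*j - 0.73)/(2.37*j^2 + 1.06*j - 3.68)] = (-(1.47*j + 0.73)*(4.74*j + 1.06)*(9.48*j + 2.12) + (20.9034*j + 6.5766)*(2.37*j^2 + 1.06*j - 3.68))/(2.37*j^2 + 1.06*j - 3.68)^3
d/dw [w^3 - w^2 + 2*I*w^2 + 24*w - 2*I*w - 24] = 3*w^2 + w*(-2 + 4*I) + 24 - 2*I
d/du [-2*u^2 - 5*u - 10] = -4*u - 5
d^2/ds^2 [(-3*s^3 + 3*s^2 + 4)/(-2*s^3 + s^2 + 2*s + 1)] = 2*(-6*s^6 + 36*s^5 - 96*s^4 + 37*s^3 + 63*s^2 - 39*s - 15)/(8*s^9 - 12*s^8 - 18*s^7 + 11*s^6 + 30*s^5 + 9*s^4 - 14*s^3 - 15*s^2 - 6*s - 1)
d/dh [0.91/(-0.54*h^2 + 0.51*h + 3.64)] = (0.9828*h - 0.4641)/(-0.54*h^2 + 0.51*h + 3.64)^2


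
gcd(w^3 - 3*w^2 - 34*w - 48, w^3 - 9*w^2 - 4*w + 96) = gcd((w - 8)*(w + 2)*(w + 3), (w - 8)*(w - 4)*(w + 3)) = w^2 - 5*w - 24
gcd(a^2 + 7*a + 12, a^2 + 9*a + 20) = a + 4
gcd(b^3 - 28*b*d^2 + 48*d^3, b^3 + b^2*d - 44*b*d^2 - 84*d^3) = b + 6*d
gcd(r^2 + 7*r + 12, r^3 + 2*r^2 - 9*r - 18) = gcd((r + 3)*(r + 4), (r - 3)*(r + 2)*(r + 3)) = r + 3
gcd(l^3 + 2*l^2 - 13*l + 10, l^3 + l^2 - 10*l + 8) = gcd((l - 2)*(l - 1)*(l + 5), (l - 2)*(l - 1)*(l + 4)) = l^2 - 3*l + 2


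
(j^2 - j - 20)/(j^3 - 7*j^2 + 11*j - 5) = (j + 4)/(j^2 - 2*j + 1)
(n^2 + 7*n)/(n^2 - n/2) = 2*(n + 7)/(2*n - 1)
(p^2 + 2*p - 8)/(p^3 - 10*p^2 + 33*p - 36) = (p^2 + 2*p - 8)/(p^3 - 10*p^2 + 33*p - 36)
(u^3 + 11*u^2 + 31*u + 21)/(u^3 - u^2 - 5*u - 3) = (u^2 + 10*u + 21)/(u^2 - 2*u - 3)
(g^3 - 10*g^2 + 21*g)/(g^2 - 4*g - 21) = g*(g - 3)/(g + 3)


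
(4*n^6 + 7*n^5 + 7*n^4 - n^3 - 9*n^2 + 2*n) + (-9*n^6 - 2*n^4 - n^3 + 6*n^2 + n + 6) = -5*n^6 + 7*n^5 + 5*n^4 - 2*n^3 - 3*n^2 + 3*n + 6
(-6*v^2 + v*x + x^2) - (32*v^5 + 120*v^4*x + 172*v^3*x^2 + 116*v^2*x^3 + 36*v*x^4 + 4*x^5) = -32*v^5 - 120*v^4*x - 172*v^3*x^2 - 116*v^2*x^3 - 6*v^2 - 36*v*x^4 + v*x - 4*x^5 + x^2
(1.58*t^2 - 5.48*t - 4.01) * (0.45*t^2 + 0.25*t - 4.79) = 0.711*t^4 - 2.071*t^3 - 10.7427*t^2 + 25.2467*t + 19.2079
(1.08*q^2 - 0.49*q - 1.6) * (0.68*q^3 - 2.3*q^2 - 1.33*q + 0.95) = 0.7344*q^5 - 2.8172*q^4 - 1.3974*q^3 + 5.3577*q^2 + 1.6625*q - 1.52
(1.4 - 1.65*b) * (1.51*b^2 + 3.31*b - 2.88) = -2.4915*b^3 - 3.3475*b^2 + 9.386*b - 4.032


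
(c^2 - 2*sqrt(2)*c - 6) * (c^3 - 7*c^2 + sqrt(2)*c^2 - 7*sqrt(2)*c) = c^5 - 7*c^4 - sqrt(2)*c^4 - 10*c^3 + 7*sqrt(2)*c^3 - 6*sqrt(2)*c^2 + 70*c^2 + 42*sqrt(2)*c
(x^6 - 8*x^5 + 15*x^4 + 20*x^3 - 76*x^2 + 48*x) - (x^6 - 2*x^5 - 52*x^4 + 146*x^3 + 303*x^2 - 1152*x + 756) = -6*x^5 + 67*x^4 - 126*x^3 - 379*x^2 + 1200*x - 756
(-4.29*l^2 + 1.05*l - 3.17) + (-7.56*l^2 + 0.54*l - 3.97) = -11.85*l^2 + 1.59*l - 7.14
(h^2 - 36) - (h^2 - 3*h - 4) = 3*h - 32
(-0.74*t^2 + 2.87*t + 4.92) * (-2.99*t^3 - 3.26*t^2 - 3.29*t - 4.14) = 2.2126*t^5 - 6.1689*t^4 - 21.6324*t^3 - 22.4179*t^2 - 28.0686*t - 20.3688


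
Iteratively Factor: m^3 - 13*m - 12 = (m + 3)*(m^2 - 3*m - 4) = (m + 1)*(m + 3)*(m - 4)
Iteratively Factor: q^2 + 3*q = (q)*(q + 3)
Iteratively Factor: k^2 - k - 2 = (k - 2)*(k + 1)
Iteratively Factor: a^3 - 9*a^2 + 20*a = (a - 5)*(a^2 - 4*a) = (a - 5)*(a - 4)*(a)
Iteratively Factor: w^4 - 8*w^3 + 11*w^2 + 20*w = (w - 4)*(w^3 - 4*w^2 - 5*w) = w*(w - 4)*(w^2 - 4*w - 5) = w*(w - 5)*(w - 4)*(w + 1)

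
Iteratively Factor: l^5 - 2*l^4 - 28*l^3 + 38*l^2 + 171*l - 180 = (l - 5)*(l^4 + 3*l^3 - 13*l^2 - 27*l + 36) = (l - 5)*(l + 4)*(l^3 - l^2 - 9*l + 9) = (l - 5)*(l - 1)*(l + 4)*(l^2 - 9) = (l - 5)*(l - 1)*(l + 3)*(l + 4)*(l - 3)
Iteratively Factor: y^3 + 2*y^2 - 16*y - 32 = (y + 2)*(y^2 - 16) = (y + 2)*(y + 4)*(y - 4)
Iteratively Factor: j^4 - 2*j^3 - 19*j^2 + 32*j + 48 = (j + 4)*(j^3 - 6*j^2 + 5*j + 12) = (j + 1)*(j + 4)*(j^2 - 7*j + 12) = (j - 3)*(j + 1)*(j + 4)*(j - 4)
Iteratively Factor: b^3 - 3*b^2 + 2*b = (b - 2)*(b^2 - b) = (b - 2)*(b - 1)*(b)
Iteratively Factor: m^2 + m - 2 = (m + 2)*(m - 1)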